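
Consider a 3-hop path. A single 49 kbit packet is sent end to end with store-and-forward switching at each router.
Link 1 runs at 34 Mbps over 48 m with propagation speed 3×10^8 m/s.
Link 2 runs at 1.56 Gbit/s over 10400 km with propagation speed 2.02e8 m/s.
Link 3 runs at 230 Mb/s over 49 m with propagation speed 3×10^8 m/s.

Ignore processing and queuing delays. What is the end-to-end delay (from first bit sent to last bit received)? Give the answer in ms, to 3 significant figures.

L = 49000 bits.
Transmission delays (L/R per hop): 1.44118, 0.0314103, 0.213043 ms; sum = 1.68563 ms.
Propagation delays (d/s per hop): 0.00016, 51.4851, 0.000163333 ms; sum = 51.4855 ms.
End-to-end = 53.2 ms.

53.2 ms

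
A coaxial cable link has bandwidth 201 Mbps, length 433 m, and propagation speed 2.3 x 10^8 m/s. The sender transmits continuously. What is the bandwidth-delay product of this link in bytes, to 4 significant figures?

Propagation delay = 433 / 2.3e+08 = 1.88261e-06 s.
BDP = R × t_prop = 201000000 × 1.88261e-06 = 378.404 bits.
In bytes: 378.404/8 = 47.30 bytes.

47.30 bytes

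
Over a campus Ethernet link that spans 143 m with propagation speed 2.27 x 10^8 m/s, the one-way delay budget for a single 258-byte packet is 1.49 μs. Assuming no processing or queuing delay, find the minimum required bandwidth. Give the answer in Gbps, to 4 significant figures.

L = 2064 bits.
Propagation delay = 143 / 227000000 = 0.629956 μs.
Transmission budget = 1.49 − 0.629956 = 0.860044 μs.
R ≥ L / t_tx = 2064 bits / 8.60044e-07 s = 2.400 Gbps.

2.400 Gbps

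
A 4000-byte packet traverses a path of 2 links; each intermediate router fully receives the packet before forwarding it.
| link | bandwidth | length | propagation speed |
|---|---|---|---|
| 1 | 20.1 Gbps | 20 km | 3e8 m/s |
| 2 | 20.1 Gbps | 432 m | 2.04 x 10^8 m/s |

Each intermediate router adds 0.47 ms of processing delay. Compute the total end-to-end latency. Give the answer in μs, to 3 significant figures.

L = 4000 × 8 = 32000 bits.
Transmission delay per hop = L/R = 32000/20100000000 = 1.59204 μs; 2 hops → 3.18408 μs.
Propagation delays (d/s per hop): 66.6667, 2.11765 μs; sum = 68.7843 μs.
Processing at 1 router(s): 1 × 0.47 ms = 470 μs.
End-to-end = 542 μs.

542 μs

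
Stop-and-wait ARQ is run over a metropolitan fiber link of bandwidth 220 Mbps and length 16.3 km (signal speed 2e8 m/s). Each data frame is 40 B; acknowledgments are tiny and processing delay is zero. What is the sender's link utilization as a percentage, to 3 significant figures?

t_tx = L/R = 320/220000000 = 1.45455e-06 s.
t_prop = 16300/200000000 = 8.15e-05 s; RTT = 0.000163 s.
Cycle = t_tx + RTT = 0.000164455 s.
Utilization = t_tx / cycle = 1.45455e-06/0.000164455 = 0.884 %.

0.884 %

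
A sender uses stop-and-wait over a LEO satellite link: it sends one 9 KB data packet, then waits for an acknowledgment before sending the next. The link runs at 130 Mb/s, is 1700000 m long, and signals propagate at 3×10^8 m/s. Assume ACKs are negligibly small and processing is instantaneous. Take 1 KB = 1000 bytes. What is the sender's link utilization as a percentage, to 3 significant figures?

t_tx = L/R = 72000/130000000 = 0.000553846 s.
t_prop = 1700000/300000000 = 0.00566667 s; RTT = 0.0113333 s.
Cycle = t_tx + RTT = 0.0118872 s.
Utilization = t_tx / cycle = 0.000553846/0.0118872 = 4.66 %.

4.66 %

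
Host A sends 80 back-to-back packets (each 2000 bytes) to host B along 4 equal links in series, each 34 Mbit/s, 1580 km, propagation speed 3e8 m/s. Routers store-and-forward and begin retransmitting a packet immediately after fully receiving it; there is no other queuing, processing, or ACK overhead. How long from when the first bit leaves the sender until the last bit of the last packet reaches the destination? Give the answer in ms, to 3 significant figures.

60.1 ms

Per-hop transmission t_tx = L/R = 16000/34000000 = 0.470588 ms.
Per-hop propagation t_prop = 1580000/300000000 = 5.26667 ms.
Pipeline fill: first packet needs 4·t_tx to clear all hops; remaining 79 packets each add one t_tx.
Total = (4+80-1)·t_tx + 4·t_prop = 83·0.470588 + 4·5.26667 = 60.1 ms.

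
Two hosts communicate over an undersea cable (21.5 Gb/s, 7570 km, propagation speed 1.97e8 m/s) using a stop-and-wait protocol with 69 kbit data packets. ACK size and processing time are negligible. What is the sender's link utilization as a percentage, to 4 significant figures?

0.004176 %

t_tx = L/R = 69000/21500000000 = 3.2093e-06 s.
t_prop = 7570000/197000000 = 0.0384264 s; RTT = 0.0768528 s.
Cycle = t_tx + RTT = 0.076856 s.
Utilization = t_tx / cycle = 3.2093e-06/0.076856 = 0.004176 %.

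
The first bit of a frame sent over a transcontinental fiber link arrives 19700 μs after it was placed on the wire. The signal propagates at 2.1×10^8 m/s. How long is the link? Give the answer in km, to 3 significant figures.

4140 km

d = s × t_prop = 210000000 × 0.0197 = 4140 km.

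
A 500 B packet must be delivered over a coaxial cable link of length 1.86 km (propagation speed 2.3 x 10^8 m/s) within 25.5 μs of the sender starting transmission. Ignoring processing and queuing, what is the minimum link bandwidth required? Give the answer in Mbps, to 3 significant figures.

230 Mbps

L = 4000 bits.
Propagation delay = 1860 / 2.3e+08 = 8.08696 μs.
Transmission budget = 25.5 − 8.08696 = 17.413 μs.
R ≥ L / t_tx = 4000 bits / 1.7413e-05 s = 230 Mbps.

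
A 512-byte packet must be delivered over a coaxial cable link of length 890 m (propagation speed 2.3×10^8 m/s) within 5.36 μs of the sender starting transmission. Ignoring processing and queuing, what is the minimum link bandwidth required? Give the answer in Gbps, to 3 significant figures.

2.75 Gbps

L = 4096 bits.
Propagation delay = 890 / 2.3e+08 = 3.86957 μs.
Transmission budget = 5.36 − 3.86957 = 1.49043 μs.
R ≥ L / t_tx = 4096 bits / 1.49043e-06 s = 2.75 Gbps.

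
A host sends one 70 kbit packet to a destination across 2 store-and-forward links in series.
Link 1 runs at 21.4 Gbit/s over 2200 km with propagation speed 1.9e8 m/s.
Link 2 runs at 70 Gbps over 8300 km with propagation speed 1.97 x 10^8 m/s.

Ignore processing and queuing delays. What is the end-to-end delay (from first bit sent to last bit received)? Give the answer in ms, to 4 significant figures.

L = 70000 bits.
Transmission delays (L/R per hop): 0.00327103, 0.001 ms; sum = 0.00427103 ms.
Propagation delays (d/s per hop): 11.5789, 42.132 ms; sum = 53.7109 ms.
End-to-end = 53.72 ms.

53.72 ms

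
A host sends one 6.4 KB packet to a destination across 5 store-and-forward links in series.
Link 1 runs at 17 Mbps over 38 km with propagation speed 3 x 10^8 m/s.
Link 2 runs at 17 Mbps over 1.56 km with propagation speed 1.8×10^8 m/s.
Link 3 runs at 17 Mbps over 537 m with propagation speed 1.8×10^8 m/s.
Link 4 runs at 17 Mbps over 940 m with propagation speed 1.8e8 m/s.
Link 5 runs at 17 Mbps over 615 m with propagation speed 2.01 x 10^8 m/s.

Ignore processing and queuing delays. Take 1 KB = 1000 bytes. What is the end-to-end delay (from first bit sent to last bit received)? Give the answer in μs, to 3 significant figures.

L = 51200 bits.
Transmission delay per hop = L/R = 51200/17000000 = 3011.76 μs; 5 hops → 15058.8 μs.
Propagation delays (d/s per hop): 126.667, 8.66667, 2.98333, 5.22222, 3.0597 μs; sum = 146.599 μs.
End-to-end = 15200 μs.

15200 μs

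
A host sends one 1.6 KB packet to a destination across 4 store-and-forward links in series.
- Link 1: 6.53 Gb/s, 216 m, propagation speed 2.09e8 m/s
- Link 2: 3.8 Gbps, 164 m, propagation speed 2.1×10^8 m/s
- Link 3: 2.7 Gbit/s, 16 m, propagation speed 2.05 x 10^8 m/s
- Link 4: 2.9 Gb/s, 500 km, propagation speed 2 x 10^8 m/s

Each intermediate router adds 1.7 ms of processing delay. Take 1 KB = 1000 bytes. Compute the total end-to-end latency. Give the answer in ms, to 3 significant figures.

7.62 ms

L = 12800 bits.
Transmission delays (L/R per hop): 0.00196018, 0.00336842, 0.00474074, 0.00441379 ms; sum = 0.0144831 ms.
Propagation delays (d/s per hop): 0.00103349, 0.000780952, 7.80488e-05, 2.5 ms; sum = 2.50189 ms.
Processing at 3 router(s): 3 × 1.7 ms = 5.1 ms.
End-to-end = 7.62 ms.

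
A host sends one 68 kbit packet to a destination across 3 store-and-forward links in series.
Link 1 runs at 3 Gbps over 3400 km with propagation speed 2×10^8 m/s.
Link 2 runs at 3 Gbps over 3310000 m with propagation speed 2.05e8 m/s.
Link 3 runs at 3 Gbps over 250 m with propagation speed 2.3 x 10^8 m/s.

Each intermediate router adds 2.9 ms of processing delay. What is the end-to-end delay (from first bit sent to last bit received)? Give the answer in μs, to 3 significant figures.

39000 μs

L = 68000 bits.
Transmission delay per hop = L/R = 68000/3000000000 = 22.6667 μs; 3 hops → 68 μs.
Propagation delays (d/s per hop): 17000, 16146.3, 1.08696 μs; sum = 33147.4 μs.
Processing at 2 router(s): 2 × 2.9 ms = 5800 μs.
End-to-end = 39000 μs.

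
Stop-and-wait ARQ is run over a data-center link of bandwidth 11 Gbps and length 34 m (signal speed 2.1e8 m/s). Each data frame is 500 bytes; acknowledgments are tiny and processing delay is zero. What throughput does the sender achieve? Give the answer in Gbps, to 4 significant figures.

t_tx = L/R = 4000/11000000000 = 3.63636e-07 s.
t_prop = 34/210000000 = 1.61905e-07 s; RTT = 3.2381e-07 s.
Cycle = t_tx + RTT = 6.87446e-07 s.
Throughput = L / cycle = 4000 / 6.87446e-07 = 5.819 Gbps.

5.819 Gbps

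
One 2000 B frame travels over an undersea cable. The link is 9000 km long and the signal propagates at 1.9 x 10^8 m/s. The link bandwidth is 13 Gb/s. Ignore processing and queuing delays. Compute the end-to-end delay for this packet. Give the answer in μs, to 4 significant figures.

L = 2000 × 8 = 16000 bits.
Transmission delay = L/R = 16000 / 13000000000 = 1.23077 μs.
Propagation delay = d/s = 9000000 m / 190000000 m/s = 47368.4 μs.
Total = 47370 μs.

47370 μs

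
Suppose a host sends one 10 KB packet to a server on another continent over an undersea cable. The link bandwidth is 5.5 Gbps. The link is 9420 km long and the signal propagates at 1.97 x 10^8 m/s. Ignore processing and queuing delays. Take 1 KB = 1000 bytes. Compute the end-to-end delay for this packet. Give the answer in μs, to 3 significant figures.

47800 μs

L = 80000 bits.
Transmission delay = L/R = 80000 / 5500000000 = 14.5455 μs.
Propagation delay = d/s = 9420000 m / 197000000 m/s = 47817.3 μs.
Total = 47800 μs.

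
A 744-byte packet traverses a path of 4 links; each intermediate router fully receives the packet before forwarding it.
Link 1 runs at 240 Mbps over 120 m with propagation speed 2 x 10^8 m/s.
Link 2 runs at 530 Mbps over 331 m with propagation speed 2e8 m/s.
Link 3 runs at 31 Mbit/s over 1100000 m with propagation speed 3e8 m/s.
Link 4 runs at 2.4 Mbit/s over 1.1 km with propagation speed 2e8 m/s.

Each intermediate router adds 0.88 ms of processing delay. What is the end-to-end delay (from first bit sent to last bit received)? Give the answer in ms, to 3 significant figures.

9.02 ms

L = 744 × 8 = 5952 bits.
Transmission delays (L/R per hop): 0.0248, 0.0112302, 0.192, 2.48 ms; sum = 2.70803 ms.
Propagation delays (d/s per hop): 0.0006, 0.001655, 3.66667, 0.0055 ms; sum = 3.67442 ms.
Processing at 3 router(s): 3 × 0.88 ms = 2.64 ms.
End-to-end = 9.02 ms.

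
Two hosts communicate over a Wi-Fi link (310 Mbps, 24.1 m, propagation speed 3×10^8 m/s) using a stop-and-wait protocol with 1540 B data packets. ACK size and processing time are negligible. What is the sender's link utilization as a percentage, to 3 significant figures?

99.6 %

t_tx = L/R = 12320/310000000 = 3.97419e-05 s.
t_prop = 24.1/300000000 = 8.03333e-08 s; RTT = 1.60667e-07 s.
Cycle = t_tx + RTT = 3.99026e-05 s.
Utilization = t_tx / cycle = 3.97419e-05/3.99026e-05 = 99.6 %.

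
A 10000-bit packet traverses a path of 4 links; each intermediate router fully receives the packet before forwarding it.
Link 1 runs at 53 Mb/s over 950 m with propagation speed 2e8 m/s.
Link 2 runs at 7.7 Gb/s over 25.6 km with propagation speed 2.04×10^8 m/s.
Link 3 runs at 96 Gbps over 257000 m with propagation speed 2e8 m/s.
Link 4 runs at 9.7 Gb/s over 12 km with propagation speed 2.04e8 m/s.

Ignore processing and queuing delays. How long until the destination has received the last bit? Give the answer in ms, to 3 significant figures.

Transmission delays (L/R per hop): 0.188679, 0.0012987, 0.000104167, 0.00103093 ms; sum = 0.191113 ms.
Propagation delays (d/s per hop): 0.00475, 0.12549, 1.285, 0.0588235 ms; sum = 1.47406 ms.
End-to-end = 1.67 ms.

1.67 ms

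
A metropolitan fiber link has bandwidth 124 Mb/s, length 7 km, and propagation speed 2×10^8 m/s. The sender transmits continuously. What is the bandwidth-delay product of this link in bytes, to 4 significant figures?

542.5 bytes

Propagation delay = 7000 / 200000000 = 3.5e-05 s.
BDP = R × t_prop = 124000000 × 3.5e-05 = 4340 bits.
In bytes: 4340/8 = 542.5 bytes.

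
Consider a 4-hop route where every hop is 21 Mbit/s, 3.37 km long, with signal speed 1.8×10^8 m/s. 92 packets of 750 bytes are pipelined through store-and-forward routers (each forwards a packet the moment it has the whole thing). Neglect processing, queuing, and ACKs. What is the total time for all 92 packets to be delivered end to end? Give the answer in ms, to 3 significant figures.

Per-hop transmission t_tx = L/R = 6000/21000000 = 0.285714 ms.
Per-hop propagation t_prop = 3370/180000000 = 0.0187222 ms.
Pipeline fill: first packet needs 4·t_tx to clear all hops; remaining 91 packets each add one t_tx.
Total = (4+92-1)·t_tx + 4·t_prop = 95·0.285714 + 4·0.0187222 = 27.2 ms.

27.2 ms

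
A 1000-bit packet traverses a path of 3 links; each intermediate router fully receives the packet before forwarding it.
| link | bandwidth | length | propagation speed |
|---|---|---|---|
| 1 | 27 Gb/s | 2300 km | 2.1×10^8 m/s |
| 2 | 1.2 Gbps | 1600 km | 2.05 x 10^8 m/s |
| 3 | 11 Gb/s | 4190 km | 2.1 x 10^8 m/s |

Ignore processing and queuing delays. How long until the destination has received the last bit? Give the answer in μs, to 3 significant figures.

Transmission delays (L/R per hop): 0.037037, 0.833333, 0.0909091 μs; sum = 0.961279 μs.
Propagation delays (d/s per hop): 10952.4, 7804.88, 19952.4 μs; sum = 38709.6 μs.
End-to-end = 38700 μs.

38700 μs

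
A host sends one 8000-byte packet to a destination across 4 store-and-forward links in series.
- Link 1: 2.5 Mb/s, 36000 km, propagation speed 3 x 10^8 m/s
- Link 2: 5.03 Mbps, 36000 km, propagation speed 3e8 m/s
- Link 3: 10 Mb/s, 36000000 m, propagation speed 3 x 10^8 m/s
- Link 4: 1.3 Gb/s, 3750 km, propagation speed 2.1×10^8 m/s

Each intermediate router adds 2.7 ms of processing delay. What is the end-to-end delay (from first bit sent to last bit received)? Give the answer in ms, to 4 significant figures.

430.7 ms

L = 8000 × 8 = 64000 bits.
Transmission delays (L/R per hop): 25.6, 12.7237, 6.4, 0.0492308 ms; sum = 44.7729 ms.
Propagation delays (d/s per hop): 120, 120, 120, 17.8571 ms; sum = 377.857 ms.
Processing at 3 router(s): 3 × 2.7 ms = 8.1 ms.
End-to-end = 430.7 ms.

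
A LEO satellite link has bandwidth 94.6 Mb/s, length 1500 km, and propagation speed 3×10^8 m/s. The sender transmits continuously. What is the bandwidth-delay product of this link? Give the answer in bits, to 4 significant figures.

Propagation delay = 1500000 / 300000000 = 0.005 s.
BDP = R × t_prop = 94600000 × 0.005 = 473000 bits.

473000 bits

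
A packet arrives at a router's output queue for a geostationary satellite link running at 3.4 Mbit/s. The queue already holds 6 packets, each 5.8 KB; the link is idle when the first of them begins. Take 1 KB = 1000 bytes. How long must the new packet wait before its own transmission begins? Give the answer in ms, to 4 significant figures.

81.88 ms

Each queued packet: L/R = 46400/3400000 = 13.6471 ms.
6 queued → 81.8824 ms.
Queuing delay = 81.88 ms.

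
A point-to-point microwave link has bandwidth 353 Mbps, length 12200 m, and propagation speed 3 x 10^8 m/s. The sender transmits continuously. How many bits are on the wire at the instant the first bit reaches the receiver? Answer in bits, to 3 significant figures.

Propagation delay = 12200 / 300000000 = 4.06667e-05 s.
BDP = R × t_prop = 353000000 × 4.06667e-05 = 14355.3 bits.

14400 bits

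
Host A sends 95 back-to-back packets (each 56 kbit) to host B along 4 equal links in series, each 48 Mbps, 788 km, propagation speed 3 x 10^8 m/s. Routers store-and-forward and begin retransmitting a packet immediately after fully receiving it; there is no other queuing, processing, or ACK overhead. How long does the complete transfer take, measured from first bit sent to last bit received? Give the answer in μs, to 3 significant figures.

Per-hop transmission t_tx = L/R = 56000/48000000 = 1166.67 μs.
Per-hop propagation t_prop = 788000/300000000 = 2626.67 μs.
Pipeline fill: first packet needs 4·t_tx to clear all hops; remaining 94 packets each add one t_tx.
Total = (4+95-1)·t_tx + 4·t_prop = 98·1166.67 + 4·2626.67 = 125000 μs.

125000 μs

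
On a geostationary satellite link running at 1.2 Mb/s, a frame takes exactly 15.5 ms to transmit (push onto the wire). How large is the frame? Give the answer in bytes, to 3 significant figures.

L = R × t_tx = 1200000 b/s × 0.0155 s = 18600 bits.
In bytes: 18600 / 8 = 2330 bytes.

2330 bytes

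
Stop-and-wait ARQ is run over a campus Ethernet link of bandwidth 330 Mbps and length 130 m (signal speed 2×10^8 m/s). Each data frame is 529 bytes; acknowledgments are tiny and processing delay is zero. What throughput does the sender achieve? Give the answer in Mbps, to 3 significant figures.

300 Mbps

t_tx = L/R = 4232/330000000 = 1.28242e-05 s.
t_prop = 130/200000000 = 6.5e-07 s; RTT = 1.3e-06 s.
Cycle = t_tx + RTT = 1.41242e-05 s.
Throughput = L / cycle = 4232 / 1.41242e-05 = 300 Mbps.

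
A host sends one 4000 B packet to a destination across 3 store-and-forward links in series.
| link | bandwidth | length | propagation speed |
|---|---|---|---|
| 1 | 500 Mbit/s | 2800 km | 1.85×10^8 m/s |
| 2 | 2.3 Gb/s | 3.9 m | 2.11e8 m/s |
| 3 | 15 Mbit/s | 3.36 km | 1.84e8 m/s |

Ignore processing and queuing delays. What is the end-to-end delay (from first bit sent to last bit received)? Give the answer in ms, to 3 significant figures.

17.4 ms

L = 4000 × 8 = 32000 bits.
Transmission delays (L/R per hop): 0.064, 0.013913, 2.13333 ms; sum = 2.21125 ms.
Propagation delays (d/s per hop): 15.1351, 1.84834e-05, 0.0182609 ms; sum = 15.1534 ms.
End-to-end = 17.4 ms.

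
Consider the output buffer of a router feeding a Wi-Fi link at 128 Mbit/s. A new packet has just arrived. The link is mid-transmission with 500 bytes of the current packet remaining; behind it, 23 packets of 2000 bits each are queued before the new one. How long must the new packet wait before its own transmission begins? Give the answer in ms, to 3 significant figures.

Each queued packet: L/R = 2000/128000000 = 0.015625 ms.
23 queued → 0.359375 ms.
Plus remaining 4000 bits of current packet: 0.03125 ms.
Queuing delay = 0.391 ms.

0.391 ms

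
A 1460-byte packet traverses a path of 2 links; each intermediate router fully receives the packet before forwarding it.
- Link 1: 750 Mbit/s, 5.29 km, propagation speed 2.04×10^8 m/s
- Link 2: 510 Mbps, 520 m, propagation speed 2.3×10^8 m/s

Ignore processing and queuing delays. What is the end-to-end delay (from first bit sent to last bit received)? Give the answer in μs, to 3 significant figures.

L = 1460 × 8 = 11680 bits.
Transmission delays (L/R per hop): 15.5733, 22.902 μs; sum = 38.4753 μs.
Propagation delays (d/s per hop): 25.9314, 2.26087 μs; sum = 28.1922 μs.
End-to-end = 66.7 μs.

66.7 μs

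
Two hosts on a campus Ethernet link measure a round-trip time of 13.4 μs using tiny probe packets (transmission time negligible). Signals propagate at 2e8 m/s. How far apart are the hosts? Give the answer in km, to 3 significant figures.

One-way propagation = RTT/2 = 6.7 μs.
d = s × t = 200000000 × 6.7e-06 = 1.34 km.

1.34 km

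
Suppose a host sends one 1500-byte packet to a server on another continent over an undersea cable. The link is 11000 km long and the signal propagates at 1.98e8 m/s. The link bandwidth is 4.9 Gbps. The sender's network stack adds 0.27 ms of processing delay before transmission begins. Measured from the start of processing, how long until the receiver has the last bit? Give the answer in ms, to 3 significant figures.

55.8 ms

L = 1500 × 8 = 12000 bits.
Transmission delay = L/R = 12000 / 4900000000 = 0.00244898 ms.
Propagation delay = d/s = 11000000 m / 198000000 m/s = 55.5556 ms.
Plus processing delay 0.27 ms = 0.27 ms.
Total = 55.8 ms.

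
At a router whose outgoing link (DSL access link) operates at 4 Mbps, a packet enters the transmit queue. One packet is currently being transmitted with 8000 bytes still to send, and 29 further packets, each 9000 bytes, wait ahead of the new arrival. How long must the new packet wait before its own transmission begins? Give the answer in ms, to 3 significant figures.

Each queued packet: L/R = 72000/4000000 = 18 ms.
29 queued → 522 ms.
Plus remaining 64000 bits of current packet: 16 ms.
Queuing delay = 538 ms.

538 ms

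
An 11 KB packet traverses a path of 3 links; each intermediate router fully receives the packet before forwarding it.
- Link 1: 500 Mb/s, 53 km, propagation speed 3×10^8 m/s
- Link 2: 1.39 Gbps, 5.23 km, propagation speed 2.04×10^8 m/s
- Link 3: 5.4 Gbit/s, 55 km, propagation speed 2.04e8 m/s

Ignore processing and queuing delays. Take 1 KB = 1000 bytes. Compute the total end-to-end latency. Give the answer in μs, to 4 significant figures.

L = 88000 bits.
Transmission delays (L/R per hop): 176, 63.3094, 16.2963 μs; sum = 255.606 μs.
Propagation delays (d/s per hop): 176.667, 25.6373, 269.608 μs; sum = 471.912 μs.
End-to-end = 727.5 μs.

727.5 μs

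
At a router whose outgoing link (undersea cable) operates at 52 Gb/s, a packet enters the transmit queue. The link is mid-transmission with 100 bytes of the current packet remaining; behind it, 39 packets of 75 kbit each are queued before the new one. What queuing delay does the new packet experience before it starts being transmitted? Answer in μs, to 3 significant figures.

56.3 μs

Each queued packet: L/R = 75000/52000000000 = 1.44231 μs.
39 queued → 56.25 μs.
Plus remaining 800 bits of current packet: 0.0153846 μs.
Queuing delay = 56.3 μs.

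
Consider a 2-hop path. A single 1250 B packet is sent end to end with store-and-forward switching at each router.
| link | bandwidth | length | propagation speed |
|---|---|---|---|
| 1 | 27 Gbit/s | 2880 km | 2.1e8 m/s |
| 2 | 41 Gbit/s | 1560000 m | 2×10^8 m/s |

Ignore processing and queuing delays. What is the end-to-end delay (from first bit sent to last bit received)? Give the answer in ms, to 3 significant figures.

21.5 ms

L = 1250 × 8 = 10000 bits.
Transmission delays (L/R per hop): 0.00037037, 0.000243902 ms; sum = 0.000614273 ms.
Propagation delays (d/s per hop): 13.7143, 7.8 ms; sum = 21.5143 ms.
End-to-end = 21.5 ms.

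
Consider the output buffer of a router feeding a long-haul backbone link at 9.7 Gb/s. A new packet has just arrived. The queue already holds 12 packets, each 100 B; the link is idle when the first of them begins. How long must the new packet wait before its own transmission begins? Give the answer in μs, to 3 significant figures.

Each queued packet: L/R = 800/9700000000 = 0.0824742 μs.
12 queued → 0.989691 μs.
Queuing delay = 0.990 μs.

0.990 μs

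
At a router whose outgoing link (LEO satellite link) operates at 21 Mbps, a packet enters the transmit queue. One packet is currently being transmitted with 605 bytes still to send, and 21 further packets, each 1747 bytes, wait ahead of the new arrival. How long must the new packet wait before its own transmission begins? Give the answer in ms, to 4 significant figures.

14.21 ms

Each queued packet: L/R = 13976/21000000 = 0.665524 ms.
21 queued → 13.976 ms.
Plus remaining 4840 bits of current packet: 0.230476 ms.
Queuing delay = 14.21 ms.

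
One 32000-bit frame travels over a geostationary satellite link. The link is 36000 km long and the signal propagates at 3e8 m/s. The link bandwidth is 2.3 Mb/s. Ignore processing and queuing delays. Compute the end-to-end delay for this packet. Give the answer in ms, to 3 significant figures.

134 ms

Transmission delay = L/R = 32000 / 2300000 = 13.913 ms.
Propagation delay = d/s = 36000000 m / 300000000 m/s = 120 ms.
Total = 134 ms.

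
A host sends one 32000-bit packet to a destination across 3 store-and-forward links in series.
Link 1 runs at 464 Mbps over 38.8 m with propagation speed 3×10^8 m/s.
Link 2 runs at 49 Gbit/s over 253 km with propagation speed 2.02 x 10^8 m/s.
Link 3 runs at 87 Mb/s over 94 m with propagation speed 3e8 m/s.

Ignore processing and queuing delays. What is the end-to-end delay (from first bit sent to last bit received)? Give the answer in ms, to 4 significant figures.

1.690 ms

Transmission delays (L/R per hop): 0.0689655, 0.000653061, 0.367816 ms; sum = 0.437435 ms.
Propagation delays (d/s per hop): 0.000129333, 1.25248, 0.000313333 ms; sum = 1.25292 ms.
End-to-end = 1.690 ms.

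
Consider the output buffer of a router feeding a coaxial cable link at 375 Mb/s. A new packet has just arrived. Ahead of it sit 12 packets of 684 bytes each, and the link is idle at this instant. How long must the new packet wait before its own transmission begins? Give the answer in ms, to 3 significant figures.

0.175 ms

Each queued packet: L/R = 5472/375000000 = 0.014592 ms.
12 queued → 0.175104 ms.
Queuing delay = 0.175 ms.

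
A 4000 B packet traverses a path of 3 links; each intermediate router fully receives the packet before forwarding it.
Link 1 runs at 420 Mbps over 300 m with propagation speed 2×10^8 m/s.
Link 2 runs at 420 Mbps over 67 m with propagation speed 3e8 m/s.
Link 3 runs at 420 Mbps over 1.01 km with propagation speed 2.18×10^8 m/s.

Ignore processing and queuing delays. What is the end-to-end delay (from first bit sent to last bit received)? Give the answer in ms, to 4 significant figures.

0.2349 ms

L = 4000 × 8 = 32000 bits.
Transmission delay per hop = L/R = 32000/420000000 = 0.0761905 ms; 3 hops → 0.228571 ms.
Propagation delays (d/s per hop): 0.0015, 0.000223333, 0.00463303 ms; sum = 0.00635636 ms.
End-to-end = 0.2349 ms.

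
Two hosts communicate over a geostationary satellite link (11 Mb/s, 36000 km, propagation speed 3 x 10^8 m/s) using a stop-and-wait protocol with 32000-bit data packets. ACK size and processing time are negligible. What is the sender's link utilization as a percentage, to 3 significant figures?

t_tx = L/R = 32000/11000000 = 0.00290909 s.
t_prop = 36000000/300000000 = 0.12 s; RTT = 0.24 s.
Cycle = t_tx + RTT = 0.242909 s.
Utilization = t_tx / cycle = 0.00290909/0.242909 = 1.20 %.

1.20 %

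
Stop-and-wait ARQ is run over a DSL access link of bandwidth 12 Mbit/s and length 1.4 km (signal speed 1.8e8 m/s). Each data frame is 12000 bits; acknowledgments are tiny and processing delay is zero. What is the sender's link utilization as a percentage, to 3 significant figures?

98.5 %

t_tx = L/R = 12000/12000000 = 0.001 s.
t_prop = 1400/180000000 = 7.77778e-06 s; RTT = 1.55556e-05 s.
Cycle = t_tx + RTT = 0.00101556 s.
Utilization = t_tx / cycle = 0.001/0.00101556 = 98.5 %.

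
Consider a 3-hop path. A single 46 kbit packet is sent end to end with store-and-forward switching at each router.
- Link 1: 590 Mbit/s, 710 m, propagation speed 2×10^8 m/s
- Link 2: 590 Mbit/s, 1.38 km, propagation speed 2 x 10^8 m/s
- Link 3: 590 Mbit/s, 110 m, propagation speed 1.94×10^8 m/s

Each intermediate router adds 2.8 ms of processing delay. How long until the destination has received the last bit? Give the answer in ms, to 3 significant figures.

L = 46000 bits.
Transmission delay per hop = L/R = 46000/590000000 = 0.0779661 ms; 3 hops → 0.233898 ms.
Propagation delays (d/s per hop): 0.00355, 0.0069, 0.00056701 ms; sum = 0.011017 ms.
Processing at 2 router(s): 2 × 2.8 ms = 5.6 ms.
End-to-end = 5.84 ms.

5.84 ms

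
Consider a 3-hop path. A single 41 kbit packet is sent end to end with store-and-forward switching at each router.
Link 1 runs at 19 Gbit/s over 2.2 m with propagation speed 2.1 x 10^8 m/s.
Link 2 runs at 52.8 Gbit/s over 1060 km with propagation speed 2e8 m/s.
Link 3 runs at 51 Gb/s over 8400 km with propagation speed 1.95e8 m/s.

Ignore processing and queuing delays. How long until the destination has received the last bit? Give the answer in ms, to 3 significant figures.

48.4 ms

L = 41000 bits.
Transmission delays (L/R per hop): 0.00215789, 0.000776515, 0.000803922 ms; sum = 0.00373833 ms.
Propagation delays (d/s per hop): 1.04762e-05, 5.3, 43.0769 ms; sum = 48.3769 ms.
End-to-end = 48.4 ms.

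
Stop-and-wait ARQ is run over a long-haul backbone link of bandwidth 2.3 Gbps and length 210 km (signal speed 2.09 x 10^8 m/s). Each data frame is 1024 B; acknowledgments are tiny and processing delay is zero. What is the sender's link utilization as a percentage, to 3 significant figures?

t_tx = L/R = 8192/2300000000 = 3.56174e-06 s.
t_prop = 210000/209000000 = 0.00100478 s; RTT = 0.00200957 s.
Cycle = t_tx + RTT = 0.00201313 s.
Utilization = t_tx / cycle = 3.56174e-06/0.00201313 = 0.177 %.

0.177 %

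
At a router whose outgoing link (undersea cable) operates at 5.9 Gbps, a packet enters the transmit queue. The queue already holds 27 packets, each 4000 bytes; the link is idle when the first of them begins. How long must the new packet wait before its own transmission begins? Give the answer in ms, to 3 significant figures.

0.146 ms

Each queued packet: L/R = 32000/5900000000 = 0.00542373 ms.
27 queued → 0.146441 ms.
Queuing delay = 0.146 ms.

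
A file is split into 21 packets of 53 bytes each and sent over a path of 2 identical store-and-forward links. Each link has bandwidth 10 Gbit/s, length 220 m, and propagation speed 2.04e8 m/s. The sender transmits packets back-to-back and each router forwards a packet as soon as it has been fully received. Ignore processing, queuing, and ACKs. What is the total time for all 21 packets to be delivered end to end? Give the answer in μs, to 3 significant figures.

Per-hop transmission t_tx = L/R = 424/10000000000 = 0.0424 μs.
Per-hop propagation t_prop = 220/204000000 = 1.07843 μs.
Pipeline fill: first packet needs 2·t_tx to clear all hops; remaining 20 packets each add one t_tx.
Total = (2+21-1)·t_tx + 2·t_prop = 22·0.0424 + 2·1.07843 = 3.09 μs.

3.09 μs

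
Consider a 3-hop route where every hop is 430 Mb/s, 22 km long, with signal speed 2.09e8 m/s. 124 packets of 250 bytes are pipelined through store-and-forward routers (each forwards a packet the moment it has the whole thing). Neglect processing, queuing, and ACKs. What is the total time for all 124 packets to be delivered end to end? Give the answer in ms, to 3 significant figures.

Per-hop transmission t_tx = L/R = 2000/430000000 = 0.00465116 ms.
Per-hop propagation t_prop = 22000/209000000 = 0.105263 ms.
Pipeline fill: first packet needs 3·t_tx to clear all hops; remaining 123 packets each add one t_tx.
Total = (3+124-1)·t_tx + 3·t_prop = 126·0.00465116 + 3·0.105263 = 0.902 ms.

0.902 ms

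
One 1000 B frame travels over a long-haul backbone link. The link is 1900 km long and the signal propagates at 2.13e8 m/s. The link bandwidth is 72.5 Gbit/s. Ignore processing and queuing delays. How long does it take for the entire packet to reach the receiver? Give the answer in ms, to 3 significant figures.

8.92 ms

L = 1000 × 8 = 8000 bits.
Transmission delay = L/R = 8000 / 72500000000 = 0.000110345 ms.
Propagation delay = d/s = 1900000 m / 213000000 m/s = 8.92019 ms.
Total = 8.92 ms.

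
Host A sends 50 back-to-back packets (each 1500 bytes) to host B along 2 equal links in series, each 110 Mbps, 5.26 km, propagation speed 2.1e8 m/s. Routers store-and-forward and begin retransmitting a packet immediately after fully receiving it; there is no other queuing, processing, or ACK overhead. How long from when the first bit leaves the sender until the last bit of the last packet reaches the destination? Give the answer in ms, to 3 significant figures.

Per-hop transmission t_tx = L/R = 12000/110000000 = 0.109091 ms.
Per-hop propagation t_prop = 5260/210000000 = 0.0250476 ms.
Pipeline fill: first packet needs 2·t_tx to clear all hops; remaining 49 packets each add one t_tx.
Total = (2+50-1)·t_tx + 2·t_prop = 51·0.109091 + 2·0.0250476 = 5.61 ms.

5.61 ms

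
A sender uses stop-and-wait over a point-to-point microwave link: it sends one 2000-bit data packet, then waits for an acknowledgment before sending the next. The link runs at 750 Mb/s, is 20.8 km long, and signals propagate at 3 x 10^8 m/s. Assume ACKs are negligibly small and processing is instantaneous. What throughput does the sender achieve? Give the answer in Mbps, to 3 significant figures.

14.2 Mbps

t_tx = L/R = 2000/750000000 = 2.66667e-06 s.
t_prop = 20800/300000000 = 6.93333e-05 s; RTT = 0.000138667 s.
Cycle = t_tx + RTT = 0.000141333 s.
Throughput = L / cycle = 2000 / 0.000141333 = 14.2 Mbps.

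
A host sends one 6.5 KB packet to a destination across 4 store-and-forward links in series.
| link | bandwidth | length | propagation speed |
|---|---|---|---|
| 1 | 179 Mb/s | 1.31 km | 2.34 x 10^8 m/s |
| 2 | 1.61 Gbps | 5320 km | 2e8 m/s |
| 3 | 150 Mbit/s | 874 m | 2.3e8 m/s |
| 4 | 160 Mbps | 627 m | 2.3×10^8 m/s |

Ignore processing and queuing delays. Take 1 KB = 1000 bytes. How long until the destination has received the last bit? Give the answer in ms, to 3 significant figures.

L = 52000 bits.
Transmission delays (L/R per hop): 0.290503, 0.0322981, 0.346667, 0.325 ms; sum = 0.994468 ms.
Propagation delays (d/s per hop): 0.00559829, 26.6, 0.0038, 0.00272609 ms; sum = 26.6121 ms.
End-to-end = 27.6 ms.

27.6 ms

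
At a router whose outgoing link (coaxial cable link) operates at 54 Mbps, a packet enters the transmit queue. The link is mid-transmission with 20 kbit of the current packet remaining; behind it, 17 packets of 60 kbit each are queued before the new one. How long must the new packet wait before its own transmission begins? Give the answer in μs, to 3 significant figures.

Each queued packet: L/R = 60000/54000000 = 1111.11 μs.
17 queued → 18888.9 μs.
Plus remaining 20000 bits of current packet: 370.37 μs.
Queuing delay = 19300 μs.

19300 μs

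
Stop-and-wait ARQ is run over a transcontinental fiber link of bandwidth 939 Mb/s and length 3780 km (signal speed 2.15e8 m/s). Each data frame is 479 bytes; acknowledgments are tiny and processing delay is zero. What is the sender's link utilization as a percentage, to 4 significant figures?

0.01160 %

t_tx = L/R = 3832/939000000 = 4.08094e-06 s.
t_prop = 3780000/215000000 = 0.0175814 s; RTT = 0.0351628 s.
Cycle = t_tx + RTT = 0.0351669 s.
Utilization = t_tx / cycle = 4.08094e-06/0.0351669 = 0.01160 %.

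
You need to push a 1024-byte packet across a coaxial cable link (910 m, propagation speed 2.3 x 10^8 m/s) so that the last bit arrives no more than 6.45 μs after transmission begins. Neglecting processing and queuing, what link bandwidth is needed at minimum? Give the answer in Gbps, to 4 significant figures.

L = 8192 bits.
Propagation delay = 910 / 2.3e+08 = 3.95652 μs.
Transmission budget = 6.45 − 3.95652 = 2.49348 μs.
R ≥ L / t_tx = 8192 bits / 2.49348e-06 s = 3.285 Gbps.

3.285 Gbps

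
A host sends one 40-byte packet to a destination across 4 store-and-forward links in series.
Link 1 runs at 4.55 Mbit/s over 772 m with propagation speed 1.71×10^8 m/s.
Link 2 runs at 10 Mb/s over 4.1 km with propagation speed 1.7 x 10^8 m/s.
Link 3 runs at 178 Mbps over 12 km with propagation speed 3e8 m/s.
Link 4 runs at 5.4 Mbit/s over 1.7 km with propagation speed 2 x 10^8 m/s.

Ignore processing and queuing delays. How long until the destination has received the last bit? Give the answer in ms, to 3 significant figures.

L = 40 × 8 = 320 bits.
Transmission delays (L/R per hop): 0.0703297, 0.032, 0.00179775, 0.0592593 ms; sum = 0.163387 ms.
Propagation delays (d/s per hop): 0.00451462, 0.0241176, 0.04, 0.0085 ms; sum = 0.0771323 ms.
End-to-end = 0.241 ms.

0.241 ms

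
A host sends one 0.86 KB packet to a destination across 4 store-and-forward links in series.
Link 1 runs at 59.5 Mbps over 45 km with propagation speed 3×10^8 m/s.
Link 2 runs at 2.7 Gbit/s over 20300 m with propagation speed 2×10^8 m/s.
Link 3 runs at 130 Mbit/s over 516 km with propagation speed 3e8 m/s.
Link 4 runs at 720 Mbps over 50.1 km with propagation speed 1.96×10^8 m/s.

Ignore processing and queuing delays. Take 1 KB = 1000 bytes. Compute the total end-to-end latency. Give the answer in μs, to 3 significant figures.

2410 μs

L = 6880 bits.
Transmission delays (L/R per hop): 115.63, 2.54815, 52.9231, 9.55556 μs; sum = 180.657 μs.
Propagation delays (d/s per hop): 150, 101.5, 1720, 255.612 μs; sum = 2227.11 μs.
End-to-end = 2410 μs.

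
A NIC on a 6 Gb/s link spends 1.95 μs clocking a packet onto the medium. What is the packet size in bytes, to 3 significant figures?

1460 bytes

L = R × t_tx = 6000000000 b/s × 1.95e-06 s = 11700 bits.
In bytes: 11700 / 8 = 1460 bytes.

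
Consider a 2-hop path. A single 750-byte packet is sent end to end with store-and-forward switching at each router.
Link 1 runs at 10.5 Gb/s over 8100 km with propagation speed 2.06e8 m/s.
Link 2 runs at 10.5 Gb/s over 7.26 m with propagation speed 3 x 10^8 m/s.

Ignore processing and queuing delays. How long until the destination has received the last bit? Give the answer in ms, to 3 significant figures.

39.3 ms

L = 750 × 8 = 6000 bits.
Transmission delay per hop = L/R = 6000/10500000000 = 0.000571429 ms; 2 hops → 0.00114286 ms.
Propagation delays (d/s per hop): 39.3204, 2.42e-05 ms; sum = 39.3204 ms.
End-to-end = 39.3 ms.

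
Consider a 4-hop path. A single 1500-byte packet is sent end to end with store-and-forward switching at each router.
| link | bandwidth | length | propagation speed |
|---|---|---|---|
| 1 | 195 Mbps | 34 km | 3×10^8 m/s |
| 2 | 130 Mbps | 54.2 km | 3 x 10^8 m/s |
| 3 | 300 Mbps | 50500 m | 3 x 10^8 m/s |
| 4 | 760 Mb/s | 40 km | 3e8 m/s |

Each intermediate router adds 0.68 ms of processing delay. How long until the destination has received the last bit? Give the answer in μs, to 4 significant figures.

2845 μs

L = 1500 × 8 = 12000 bits.
Transmission delays (L/R per hop): 61.5385, 92.3077, 40, 15.7895 μs; sum = 209.636 μs.
Propagation delays (d/s per hop): 113.333, 180.667, 168.333, 133.333 μs; sum = 595.667 μs.
Processing at 3 router(s): 3 × 0.68 ms = 2040 μs.
End-to-end = 2845 μs.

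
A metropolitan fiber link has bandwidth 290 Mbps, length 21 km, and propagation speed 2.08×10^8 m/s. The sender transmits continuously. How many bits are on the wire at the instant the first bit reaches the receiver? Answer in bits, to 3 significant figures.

29300 bits

Propagation delay = 21000 / 208000000 = 0.000100962 s.
BDP = R × t_prop = 290000000 × 0.000100962 = 29278.8 bits.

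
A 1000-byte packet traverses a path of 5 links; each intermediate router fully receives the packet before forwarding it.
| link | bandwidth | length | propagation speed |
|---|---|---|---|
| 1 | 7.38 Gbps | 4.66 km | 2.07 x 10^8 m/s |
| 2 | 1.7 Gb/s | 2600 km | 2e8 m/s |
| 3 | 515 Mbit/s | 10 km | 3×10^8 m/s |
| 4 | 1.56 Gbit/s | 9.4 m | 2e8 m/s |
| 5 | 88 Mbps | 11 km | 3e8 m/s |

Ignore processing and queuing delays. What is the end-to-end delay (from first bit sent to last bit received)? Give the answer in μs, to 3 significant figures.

L = 1000 × 8 = 8000 bits.
Transmission delays (L/R per hop): 1.08401, 4.70588, 15.534, 5.12821, 90.9091 μs; sum = 117.361 μs.
Propagation delays (d/s per hop): 22.5121, 13000, 33.3333, 0.047, 36.6667 μs; sum = 13092.6 μs.
End-to-end = 13200 μs.

13200 μs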